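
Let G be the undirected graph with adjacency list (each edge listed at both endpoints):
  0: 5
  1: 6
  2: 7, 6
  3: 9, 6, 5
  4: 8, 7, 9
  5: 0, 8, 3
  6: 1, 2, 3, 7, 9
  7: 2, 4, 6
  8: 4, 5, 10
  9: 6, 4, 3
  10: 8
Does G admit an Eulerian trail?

Degrees: 0:1, 1:1, 2:2, 3:3, 4:3, 5:3, 6:5, 7:3, 8:3, 9:3, 10:1
Odd-degree vertices: 0, 1, 3, 4, 5, 6, 7, 8, 9, 10 (10 total).
With 10 odd-degree vertices (more than two), no single trail can use every edge.

No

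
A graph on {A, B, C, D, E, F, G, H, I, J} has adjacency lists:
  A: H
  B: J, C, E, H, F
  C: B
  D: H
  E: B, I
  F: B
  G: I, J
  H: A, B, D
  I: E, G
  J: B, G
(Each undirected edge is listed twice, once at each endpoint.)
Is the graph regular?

Degrees: A:1, B:5, C:1, D:1, E:2, F:1, G:2, H:3, I:2, J:2
Degrees are not all equal (e.g. deg(A)=1 but deg(B)=5); not regular.

No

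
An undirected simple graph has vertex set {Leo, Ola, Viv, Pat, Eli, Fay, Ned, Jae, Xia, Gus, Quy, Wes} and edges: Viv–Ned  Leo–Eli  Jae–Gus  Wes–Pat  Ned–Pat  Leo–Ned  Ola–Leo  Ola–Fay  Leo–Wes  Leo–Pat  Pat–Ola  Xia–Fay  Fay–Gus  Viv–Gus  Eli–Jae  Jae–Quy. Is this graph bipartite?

No

Pat-Leo-Wes-Pat is an odd cycle (length 3), and a bipartite graph can contain only even cycles.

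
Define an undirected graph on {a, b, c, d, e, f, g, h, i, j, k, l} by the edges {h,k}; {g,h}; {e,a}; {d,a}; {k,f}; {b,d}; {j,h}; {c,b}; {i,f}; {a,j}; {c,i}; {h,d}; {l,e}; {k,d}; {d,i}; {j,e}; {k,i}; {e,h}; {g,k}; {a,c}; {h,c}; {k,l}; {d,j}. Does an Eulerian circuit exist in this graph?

Yes

Degrees: a:4, b:2, c:4, d:6, e:4, f:2, g:2, h:6, i:4, j:4, k:6, l:2
All degrees are even and the non-isolated vertices are connected — an Eulerian circuit exists.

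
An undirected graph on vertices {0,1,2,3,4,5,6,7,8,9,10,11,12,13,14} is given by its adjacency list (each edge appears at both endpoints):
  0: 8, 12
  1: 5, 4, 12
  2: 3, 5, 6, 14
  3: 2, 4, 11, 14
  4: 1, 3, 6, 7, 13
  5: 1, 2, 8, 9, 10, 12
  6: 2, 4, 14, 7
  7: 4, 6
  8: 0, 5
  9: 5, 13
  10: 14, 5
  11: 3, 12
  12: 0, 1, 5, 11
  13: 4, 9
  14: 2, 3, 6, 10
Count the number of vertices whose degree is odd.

2

Degrees: 0:2, 1:3, 2:4, 3:4, 4:5, 5:6, 6:4, 7:2, 8:2, 9:2, 10:2, 11:2, 12:4, 13:2, 14:4
Odd-degree vertices: 1, 4.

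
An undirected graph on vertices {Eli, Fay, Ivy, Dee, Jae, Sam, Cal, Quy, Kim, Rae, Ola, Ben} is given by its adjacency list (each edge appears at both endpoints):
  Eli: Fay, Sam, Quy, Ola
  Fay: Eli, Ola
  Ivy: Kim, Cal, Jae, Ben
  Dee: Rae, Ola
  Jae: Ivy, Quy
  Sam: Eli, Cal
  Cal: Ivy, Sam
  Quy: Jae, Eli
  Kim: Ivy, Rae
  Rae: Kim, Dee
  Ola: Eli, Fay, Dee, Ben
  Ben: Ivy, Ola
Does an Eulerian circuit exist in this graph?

Degrees: Eli:4, Fay:2, Ivy:4, Dee:2, Jae:2, Sam:2, Cal:2, Quy:2, Kim:2, Rae:2, Ola:4, Ben:2
All degrees are even and the non-isolated vertices are connected — an Eulerian circuit exists.

Yes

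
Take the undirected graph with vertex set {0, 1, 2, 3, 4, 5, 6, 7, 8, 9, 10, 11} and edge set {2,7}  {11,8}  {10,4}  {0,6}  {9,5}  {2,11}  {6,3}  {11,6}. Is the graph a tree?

No

The graph has 12 vertices and 8 edges.
It is not connected, so it is not a tree.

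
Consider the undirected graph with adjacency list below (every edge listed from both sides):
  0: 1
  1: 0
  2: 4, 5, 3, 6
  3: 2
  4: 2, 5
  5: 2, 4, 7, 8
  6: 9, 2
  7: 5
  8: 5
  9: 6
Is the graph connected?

No

Component: {0, 1}
Component: {2, 3, 4, 5, 6, 7, 8, 9}
No edge joins these 2 groups, so the graph is disconnected.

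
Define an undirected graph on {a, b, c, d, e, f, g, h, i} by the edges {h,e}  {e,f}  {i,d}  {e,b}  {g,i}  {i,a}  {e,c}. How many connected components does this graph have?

2

Component: {a, d, g, i}
Component: {b, c, e, f, h}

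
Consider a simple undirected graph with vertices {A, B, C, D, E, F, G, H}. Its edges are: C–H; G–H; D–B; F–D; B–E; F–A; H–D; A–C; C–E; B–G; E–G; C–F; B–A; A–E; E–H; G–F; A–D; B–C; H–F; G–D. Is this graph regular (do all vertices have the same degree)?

Degrees: A:5, B:5, C:5, D:5, E:5, F:5, G:5, H:5
Every vertex has degree 5, so the graph is 5-regular.

Yes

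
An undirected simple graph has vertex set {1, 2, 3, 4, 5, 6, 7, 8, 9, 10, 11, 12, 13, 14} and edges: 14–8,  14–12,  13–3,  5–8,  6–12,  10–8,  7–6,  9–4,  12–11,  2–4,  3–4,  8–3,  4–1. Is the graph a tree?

Yes

|V| = 14, |E| = 13.
Connected and |E| = |V| - 1, which characterizes a tree.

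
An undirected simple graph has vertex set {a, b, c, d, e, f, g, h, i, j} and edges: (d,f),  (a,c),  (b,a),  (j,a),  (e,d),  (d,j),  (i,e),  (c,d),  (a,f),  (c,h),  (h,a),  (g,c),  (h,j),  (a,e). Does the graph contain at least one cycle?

The graph has 10 vertices, 14 edges, and 1 connected component.
One cycle is a-e-d-c-h-a.

Yes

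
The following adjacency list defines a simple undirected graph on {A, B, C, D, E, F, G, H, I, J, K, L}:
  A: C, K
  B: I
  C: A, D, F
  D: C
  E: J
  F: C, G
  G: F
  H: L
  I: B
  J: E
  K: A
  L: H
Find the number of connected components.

4

Component: {B, I}
Component: {E, J}
Component: {H, L}
Component: {A, C, D, F, G, K}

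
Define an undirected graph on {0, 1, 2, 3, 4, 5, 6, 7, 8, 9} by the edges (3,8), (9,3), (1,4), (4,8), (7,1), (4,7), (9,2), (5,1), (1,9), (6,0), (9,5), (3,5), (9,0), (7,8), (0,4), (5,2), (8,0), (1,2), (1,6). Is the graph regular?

No

Degrees: 0:4, 1:6, 2:3, 3:3, 4:4, 5:4, 6:2, 7:3, 8:4, 9:5
Vertex 6 has degree 2 while 1 has degree 6, so the graph is not regular.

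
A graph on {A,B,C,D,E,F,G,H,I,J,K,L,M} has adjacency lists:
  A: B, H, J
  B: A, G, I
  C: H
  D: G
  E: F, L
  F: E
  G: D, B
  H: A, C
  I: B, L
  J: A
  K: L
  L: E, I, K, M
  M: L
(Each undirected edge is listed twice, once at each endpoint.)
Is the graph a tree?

Yes

|V| = 13, |E| = 12.
Connected and |E| = |V| - 1, which characterizes a tree.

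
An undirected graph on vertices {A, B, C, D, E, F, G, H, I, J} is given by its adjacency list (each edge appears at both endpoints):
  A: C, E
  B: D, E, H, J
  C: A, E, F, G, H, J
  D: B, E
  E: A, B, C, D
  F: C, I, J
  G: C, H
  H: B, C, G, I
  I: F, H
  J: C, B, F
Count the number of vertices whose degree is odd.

2

Degrees: A:2, B:4, C:6, D:2, E:4, F:3, G:2, H:4, I:2, J:3
Odd-degree vertices: F, J.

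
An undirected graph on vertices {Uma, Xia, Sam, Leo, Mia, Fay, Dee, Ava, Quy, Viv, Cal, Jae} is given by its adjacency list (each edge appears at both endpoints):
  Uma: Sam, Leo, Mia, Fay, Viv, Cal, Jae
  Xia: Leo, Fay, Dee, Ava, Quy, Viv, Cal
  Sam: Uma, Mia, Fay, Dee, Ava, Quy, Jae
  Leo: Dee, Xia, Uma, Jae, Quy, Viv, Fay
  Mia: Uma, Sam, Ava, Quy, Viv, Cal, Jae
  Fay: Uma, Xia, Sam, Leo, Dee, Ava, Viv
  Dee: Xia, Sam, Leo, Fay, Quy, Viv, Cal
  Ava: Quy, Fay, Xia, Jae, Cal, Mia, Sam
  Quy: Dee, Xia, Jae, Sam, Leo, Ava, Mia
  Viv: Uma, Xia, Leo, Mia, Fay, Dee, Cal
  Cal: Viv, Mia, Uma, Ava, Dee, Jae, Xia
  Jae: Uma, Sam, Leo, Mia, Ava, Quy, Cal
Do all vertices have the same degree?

Degrees: Uma:7, Xia:7, Sam:7, Leo:7, Mia:7, Fay:7, Dee:7, Ava:7, Quy:7, Viv:7, Cal:7, Jae:7
Every vertex has degree 7, so the graph is 7-regular.

Yes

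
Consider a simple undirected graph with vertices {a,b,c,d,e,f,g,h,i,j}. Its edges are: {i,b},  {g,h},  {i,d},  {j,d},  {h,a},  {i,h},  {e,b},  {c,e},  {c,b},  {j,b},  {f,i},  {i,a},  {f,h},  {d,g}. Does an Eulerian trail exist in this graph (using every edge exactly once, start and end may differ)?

Yes

Degrees: a:2, b:4, c:2, d:3, e:2, f:2, g:2, h:4, i:5, j:2
Odd-degree vertices: d, i (2 total).
The non-isolated vertices are connected and exactly 2 have odd degree, so an Eulerian trail exists (from d to i).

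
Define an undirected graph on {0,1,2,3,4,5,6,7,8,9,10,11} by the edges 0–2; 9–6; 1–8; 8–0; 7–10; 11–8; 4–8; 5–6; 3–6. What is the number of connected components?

3

Component: {7, 10}
Component: {3, 5, 6, 9}
Component: {0, 1, 2, 4, 8, 11}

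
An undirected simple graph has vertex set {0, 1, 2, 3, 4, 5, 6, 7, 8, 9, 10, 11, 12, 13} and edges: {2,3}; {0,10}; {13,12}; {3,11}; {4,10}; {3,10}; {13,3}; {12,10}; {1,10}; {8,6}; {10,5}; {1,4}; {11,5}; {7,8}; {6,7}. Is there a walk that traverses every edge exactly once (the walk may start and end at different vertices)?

Degrees: 0:1, 1:2, 2:1, 3:4, 4:2, 5:2, 6:2, 7:2, 8:2, 9:0, 10:6, 11:2, 12:2, 13:2
Odd-degree vertices: 0, 2 (2 total).
The edges lie in more than one component, so no single trail can cover them all.

No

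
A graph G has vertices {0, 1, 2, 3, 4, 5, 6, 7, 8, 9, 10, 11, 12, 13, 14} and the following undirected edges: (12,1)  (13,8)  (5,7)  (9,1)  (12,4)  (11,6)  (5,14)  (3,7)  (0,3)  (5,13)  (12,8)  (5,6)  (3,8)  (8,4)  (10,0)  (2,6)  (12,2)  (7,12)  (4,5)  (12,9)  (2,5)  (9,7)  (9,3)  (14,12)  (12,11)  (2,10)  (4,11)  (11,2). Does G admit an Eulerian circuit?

Degrees: 0:2, 1:2, 2:5, 3:4, 4:4, 5:6, 6:3, 7:4, 8:4, 9:4, 10:2, 11:4, 12:8, 13:2, 14:2
Vertices with odd degree: 2, 6. An Eulerian circuit requires all degrees even.

No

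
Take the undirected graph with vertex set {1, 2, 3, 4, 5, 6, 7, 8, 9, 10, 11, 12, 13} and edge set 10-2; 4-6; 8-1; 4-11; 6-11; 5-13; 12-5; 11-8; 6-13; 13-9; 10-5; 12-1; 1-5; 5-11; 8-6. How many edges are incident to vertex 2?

Neighbors of 2: 10.

1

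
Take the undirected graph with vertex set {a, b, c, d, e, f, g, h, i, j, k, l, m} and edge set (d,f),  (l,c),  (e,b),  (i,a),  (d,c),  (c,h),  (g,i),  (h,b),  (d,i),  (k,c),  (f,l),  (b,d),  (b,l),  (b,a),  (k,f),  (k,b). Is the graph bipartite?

Yes

Color {b, c, f, i, j, m} black and {a, d, e, g, h, k, l} white. No edge joins two same-colored vertices, so the graph is bipartite.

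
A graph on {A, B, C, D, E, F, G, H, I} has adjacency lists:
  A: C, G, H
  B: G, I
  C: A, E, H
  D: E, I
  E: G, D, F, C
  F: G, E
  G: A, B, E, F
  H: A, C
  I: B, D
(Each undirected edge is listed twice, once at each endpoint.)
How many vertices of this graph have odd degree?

2

Degrees: A:3, B:2, C:3, D:2, E:4, F:2, G:4, H:2, I:2
Odd-degree vertices: A, C.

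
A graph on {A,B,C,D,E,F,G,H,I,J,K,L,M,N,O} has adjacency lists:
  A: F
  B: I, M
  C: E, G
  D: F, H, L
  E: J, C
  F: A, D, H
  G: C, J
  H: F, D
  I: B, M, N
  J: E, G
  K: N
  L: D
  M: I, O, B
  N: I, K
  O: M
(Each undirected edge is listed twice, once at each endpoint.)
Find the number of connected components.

Component: {C, E, G, J}
Component: {A, D, F, H, L}
Component: {B, I, K, M, N, O}

3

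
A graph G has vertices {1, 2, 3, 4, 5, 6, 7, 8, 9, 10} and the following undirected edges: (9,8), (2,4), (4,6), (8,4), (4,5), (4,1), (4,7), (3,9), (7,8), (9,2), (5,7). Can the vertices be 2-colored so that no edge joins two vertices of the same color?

4-7-8-4 is an odd cycle (length 3), and a bipartite graph can contain only even cycles.

No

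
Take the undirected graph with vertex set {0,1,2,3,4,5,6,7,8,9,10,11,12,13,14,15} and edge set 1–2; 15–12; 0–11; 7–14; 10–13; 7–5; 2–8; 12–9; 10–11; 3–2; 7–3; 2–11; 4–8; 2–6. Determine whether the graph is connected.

No

Component: {9, 12, 15}
Component: {0, 1, 2, 3, 4, 5, 6, 7, 8, 10, 11, 13, 14}
There are 2 separate components, so the graph is not connected.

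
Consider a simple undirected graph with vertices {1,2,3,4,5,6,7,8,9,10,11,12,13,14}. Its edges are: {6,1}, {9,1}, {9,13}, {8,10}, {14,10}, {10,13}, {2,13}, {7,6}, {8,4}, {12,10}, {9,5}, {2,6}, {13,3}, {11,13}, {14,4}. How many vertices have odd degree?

8

Degrees: 1:2, 2:2, 3:1, 4:2, 5:1, 6:3, 7:1, 8:2, 9:3, 10:4, 11:1, 12:1, 13:5, 14:2
Odd-degree vertices: 3, 5, 6, 7, 9, 11, 12, 13.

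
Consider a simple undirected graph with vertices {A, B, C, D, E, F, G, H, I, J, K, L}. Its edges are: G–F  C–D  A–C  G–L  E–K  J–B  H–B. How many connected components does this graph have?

5

Component: {I}
Component: {E, K}
Component: {A, C, D}
Component: {B, H, J}
Component: {F, G, L}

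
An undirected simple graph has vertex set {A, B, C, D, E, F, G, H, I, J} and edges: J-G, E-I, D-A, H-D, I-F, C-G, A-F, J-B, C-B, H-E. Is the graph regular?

Degrees: A:2, B:2, C:2, D:2, E:2, F:2, G:2, H:2, I:2, J:2
Every vertex has degree 2, so the graph is 2-regular.

Yes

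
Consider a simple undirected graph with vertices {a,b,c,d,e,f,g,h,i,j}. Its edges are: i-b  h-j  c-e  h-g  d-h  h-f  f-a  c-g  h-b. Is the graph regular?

Degrees: a:1, b:2, c:2, d:1, e:1, f:2, g:2, h:5, i:1, j:1
Degrees are not all equal (e.g. deg(a)=1 but deg(h)=5); not regular.

No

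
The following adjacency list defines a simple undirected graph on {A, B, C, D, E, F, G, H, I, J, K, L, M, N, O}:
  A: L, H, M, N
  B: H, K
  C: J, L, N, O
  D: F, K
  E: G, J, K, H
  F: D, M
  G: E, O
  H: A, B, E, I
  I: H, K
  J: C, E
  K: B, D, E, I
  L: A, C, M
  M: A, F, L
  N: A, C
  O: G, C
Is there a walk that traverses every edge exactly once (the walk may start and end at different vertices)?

Degrees: A:4, B:2, C:4, D:2, E:4, F:2, G:2, H:4, I:2, J:2, K:4, L:3, M:3, N:2, O:2
Odd-degree vertices: L, M (2 total).
With 2 odd-degree vertices and all edges in one connected piece, an Eulerian trail exists (from L to M).

Yes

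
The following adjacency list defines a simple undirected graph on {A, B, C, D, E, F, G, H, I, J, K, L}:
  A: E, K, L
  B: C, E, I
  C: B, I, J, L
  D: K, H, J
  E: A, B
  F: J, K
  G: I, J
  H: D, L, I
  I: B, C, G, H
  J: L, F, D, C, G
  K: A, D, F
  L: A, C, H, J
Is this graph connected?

Starting from A and exploring outward reaches every vertex (A, L, K, E, J, H, C, D, F, B, G, I); the graph is connected.

Yes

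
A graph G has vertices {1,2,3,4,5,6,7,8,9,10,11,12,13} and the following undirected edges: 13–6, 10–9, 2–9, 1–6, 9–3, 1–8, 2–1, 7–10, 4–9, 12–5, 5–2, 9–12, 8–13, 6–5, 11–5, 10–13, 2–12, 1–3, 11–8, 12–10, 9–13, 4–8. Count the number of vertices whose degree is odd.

2

Degrees: 1:4, 2:4, 3:2, 4:2, 5:4, 6:3, 7:1, 8:4, 9:6, 10:4, 11:2, 12:4, 13:4
Odd-degree vertices: 6, 7.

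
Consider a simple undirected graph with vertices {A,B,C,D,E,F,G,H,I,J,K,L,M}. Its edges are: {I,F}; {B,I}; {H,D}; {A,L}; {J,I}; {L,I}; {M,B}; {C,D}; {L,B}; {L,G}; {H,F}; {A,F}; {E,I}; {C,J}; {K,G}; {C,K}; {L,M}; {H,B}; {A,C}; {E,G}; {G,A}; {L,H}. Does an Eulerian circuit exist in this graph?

Degrees: A:4, B:4, C:4, D:2, E:2, F:3, G:4, H:4, I:5, J:2, K:2, L:6, M:2
Vertices with odd degree: F, I. An Eulerian circuit requires all degrees even.

No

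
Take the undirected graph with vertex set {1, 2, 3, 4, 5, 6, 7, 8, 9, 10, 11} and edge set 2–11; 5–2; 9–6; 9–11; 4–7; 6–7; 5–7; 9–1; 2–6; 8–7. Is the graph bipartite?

Yes

A valid 2-coloring puts {2, 3, 7, 9, 10} on one side and {1, 4, 5, 6, 8, 11} on the other; every edge crosses between the two sides.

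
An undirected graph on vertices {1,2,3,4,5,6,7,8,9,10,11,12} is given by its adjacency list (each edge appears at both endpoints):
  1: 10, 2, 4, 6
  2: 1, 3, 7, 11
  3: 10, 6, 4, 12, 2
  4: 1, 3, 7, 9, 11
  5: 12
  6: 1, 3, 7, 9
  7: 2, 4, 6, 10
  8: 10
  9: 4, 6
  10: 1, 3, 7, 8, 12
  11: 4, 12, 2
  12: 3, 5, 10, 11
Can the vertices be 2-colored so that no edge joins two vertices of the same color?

No

3-10-12-3 is an odd cycle (length 3), and a bipartite graph can contain only even cycles.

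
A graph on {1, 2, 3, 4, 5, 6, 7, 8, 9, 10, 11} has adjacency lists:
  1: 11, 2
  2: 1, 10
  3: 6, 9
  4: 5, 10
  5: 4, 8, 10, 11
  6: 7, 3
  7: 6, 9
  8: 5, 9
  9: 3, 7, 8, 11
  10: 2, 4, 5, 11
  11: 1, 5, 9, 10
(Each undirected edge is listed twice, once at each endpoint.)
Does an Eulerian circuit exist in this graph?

Yes

Degrees: 1:2, 2:2, 3:2, 4:2, 5:4, 6:2, 7:2, 8:2, 9:4, 10:4, 11:4
Every vertex has even degree and the edges form a single connected piece, so an Eulerian circuit exists.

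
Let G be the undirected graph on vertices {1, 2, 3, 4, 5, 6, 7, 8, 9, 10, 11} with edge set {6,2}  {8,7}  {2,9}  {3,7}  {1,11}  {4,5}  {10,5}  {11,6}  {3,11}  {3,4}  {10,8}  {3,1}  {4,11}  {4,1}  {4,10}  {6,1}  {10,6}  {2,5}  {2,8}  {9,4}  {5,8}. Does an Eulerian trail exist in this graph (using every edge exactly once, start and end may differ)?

Degrees: 1:4, 2:4, 3:4, 4:6, 5:4, 6:4, 7:2, 8:4, 9:2, 10:4, 11:4
Odd-degree vertices: none (0 total).
The non-isolated vertices are connected and exactly 0 have odd degree, so an Eulerian trail exists.

Yes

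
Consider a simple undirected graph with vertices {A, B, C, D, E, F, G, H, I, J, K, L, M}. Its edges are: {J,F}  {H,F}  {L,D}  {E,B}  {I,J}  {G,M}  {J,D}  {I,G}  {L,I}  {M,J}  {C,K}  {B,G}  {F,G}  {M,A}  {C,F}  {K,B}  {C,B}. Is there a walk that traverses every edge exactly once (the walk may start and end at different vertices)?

No

Degrees: A:1, B:4, C:3, D:2, E:1, F:4, G:4, H:1, I:3, J:4, K:2, L:2, M:3
Odd-degree vertices: A, C, E, H, I, M (6 total).
With 6 odd-degree vertices (more than two), no single trail can use every edge.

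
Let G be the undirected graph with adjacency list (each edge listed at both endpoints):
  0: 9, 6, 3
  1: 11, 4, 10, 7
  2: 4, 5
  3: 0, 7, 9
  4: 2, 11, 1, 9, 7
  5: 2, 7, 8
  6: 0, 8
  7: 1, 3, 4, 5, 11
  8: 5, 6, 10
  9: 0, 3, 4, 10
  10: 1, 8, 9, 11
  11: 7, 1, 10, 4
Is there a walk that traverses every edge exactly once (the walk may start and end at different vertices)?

No

Degrees: 0:3, 1:4, 2:2, 3:3, 4:5, 5:3, 6:2, 7:5, 8:3, 9:4, 10:4, 11:4
Odd-degree vertices: 0, 3, 4, 5, 7, 8 (6 total).
An Eulerian trail requires 0 or 2 odd-degree vertices; here there are 6.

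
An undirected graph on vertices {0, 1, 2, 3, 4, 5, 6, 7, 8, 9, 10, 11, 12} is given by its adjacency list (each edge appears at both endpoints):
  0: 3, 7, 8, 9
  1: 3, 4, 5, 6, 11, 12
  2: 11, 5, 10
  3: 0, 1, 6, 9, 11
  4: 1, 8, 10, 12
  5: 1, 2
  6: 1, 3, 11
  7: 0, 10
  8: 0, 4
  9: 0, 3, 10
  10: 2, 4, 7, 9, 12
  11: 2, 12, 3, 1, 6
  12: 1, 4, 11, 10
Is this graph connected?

Yes

Starting from 0 and exploring outward reaches every vertex (0, 9, 8, 7, 3, 10, 4, 11, 1, 6, 12, 2, 5); the graph is connected.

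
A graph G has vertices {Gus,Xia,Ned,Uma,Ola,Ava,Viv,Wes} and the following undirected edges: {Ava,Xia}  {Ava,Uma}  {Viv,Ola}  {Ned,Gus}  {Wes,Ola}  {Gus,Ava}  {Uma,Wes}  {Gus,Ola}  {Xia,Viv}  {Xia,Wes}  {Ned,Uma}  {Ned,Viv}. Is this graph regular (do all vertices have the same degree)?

Degrees: Gus:3, Xia:3, Ned:3, Uma:3, Ola:3, Ava:3, Viv:3, Wes:3
All degrees equal 3; the graph is regular.

Yes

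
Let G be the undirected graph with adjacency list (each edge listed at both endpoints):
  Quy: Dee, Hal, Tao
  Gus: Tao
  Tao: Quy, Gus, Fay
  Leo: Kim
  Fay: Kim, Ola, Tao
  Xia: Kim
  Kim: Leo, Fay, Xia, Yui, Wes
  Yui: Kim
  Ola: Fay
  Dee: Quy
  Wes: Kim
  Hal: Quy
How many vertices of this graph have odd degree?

12

Degrees: Quy:3, Gus:1, Tao:3, Leo:1, Fay:3, Xia:1, Kim:5, Yui:1, Ola:1, Dee:1, Wes:1, Hal:1
Odd-degree vertices: Quy, Gus, Tao, Leo, Fay, Xia, Kim, Yui, Ola, Dee, Wes, Hal.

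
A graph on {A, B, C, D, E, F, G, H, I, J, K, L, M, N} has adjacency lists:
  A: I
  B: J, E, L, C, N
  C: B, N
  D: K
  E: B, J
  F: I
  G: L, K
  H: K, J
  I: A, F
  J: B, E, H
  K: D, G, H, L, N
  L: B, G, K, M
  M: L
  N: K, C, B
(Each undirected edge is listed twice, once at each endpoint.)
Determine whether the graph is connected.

No

Component: {A, F, I}
Component: {B, C, D, E, G, H, J, K, L, M, N}
No edge joins these 2 groups, so the graph is disconnected.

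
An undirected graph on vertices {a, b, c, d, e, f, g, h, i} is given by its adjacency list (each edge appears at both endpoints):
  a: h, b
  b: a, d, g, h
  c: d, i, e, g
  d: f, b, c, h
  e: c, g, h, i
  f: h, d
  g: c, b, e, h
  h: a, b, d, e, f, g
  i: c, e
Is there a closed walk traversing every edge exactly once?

Degrees: a:2, b:4, c:4, d:4, e:4, f:2, g:4, h:6, i:2
Every vertex has even degree and the edges form a single connected piece, so an Eulerian circuit exists.

Yes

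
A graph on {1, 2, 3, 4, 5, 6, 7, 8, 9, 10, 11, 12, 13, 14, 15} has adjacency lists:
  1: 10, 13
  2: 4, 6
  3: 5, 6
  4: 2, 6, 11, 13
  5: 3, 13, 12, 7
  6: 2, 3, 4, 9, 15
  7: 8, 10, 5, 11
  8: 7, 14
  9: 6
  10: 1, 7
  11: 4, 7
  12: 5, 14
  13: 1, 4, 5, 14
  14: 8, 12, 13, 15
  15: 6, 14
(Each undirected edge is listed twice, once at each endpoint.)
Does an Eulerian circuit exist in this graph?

No

Degrees: 1:2, 2:2, 3:2, 4:4, 5:4, 6:5, 7:4, 8:2, 9:1, 10:2, 11:2, 12:2, 13:4, 14:4, 15:2
6, 9 have odd degree; an Eulerian circuit needs every degree to be even, so none exists.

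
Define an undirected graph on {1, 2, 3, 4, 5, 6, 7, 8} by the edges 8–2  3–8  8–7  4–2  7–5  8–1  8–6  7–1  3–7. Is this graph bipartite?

No

1-7-8-1 is an odd cycle (length 3), and a bipartite graph can contain only even cycles.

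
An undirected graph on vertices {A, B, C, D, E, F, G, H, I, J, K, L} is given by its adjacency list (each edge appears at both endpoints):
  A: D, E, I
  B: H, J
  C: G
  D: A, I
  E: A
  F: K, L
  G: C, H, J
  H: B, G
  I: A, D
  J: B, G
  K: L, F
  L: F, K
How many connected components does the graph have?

Component: {F, K, L}
Component: {A, D, E, I}
Component: {B, C, G, H, J}

3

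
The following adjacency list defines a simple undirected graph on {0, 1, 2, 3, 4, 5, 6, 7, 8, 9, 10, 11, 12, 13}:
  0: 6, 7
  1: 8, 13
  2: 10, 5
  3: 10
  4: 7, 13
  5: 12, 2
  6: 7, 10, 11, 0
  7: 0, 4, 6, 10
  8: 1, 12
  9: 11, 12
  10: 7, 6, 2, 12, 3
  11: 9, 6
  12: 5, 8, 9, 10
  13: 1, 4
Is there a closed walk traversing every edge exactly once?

Degrees: 0:2, 1:2, 2:2, 3:1, 4:2, 5:2, 6:4, 7:4, 8:2, 9:2, 10:5, 11:2, 12:4, 13:2
Vertices with odd degree: 3, 10. An Eulerian circuit requires all degrees even.

No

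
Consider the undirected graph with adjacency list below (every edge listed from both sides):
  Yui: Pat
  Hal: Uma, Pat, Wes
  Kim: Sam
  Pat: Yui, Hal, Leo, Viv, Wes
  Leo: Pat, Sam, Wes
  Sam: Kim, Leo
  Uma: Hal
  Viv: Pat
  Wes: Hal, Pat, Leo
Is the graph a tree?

No

The graph has 9 vertices and 10 edges.
Connected but with 10 > 8 edges, so it has a cycle and is not a tree.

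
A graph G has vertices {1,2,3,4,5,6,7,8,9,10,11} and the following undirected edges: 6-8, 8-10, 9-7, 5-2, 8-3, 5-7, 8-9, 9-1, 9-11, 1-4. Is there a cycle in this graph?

|V| = 11, |E| = 10, number of components = 1.
Since 10 = 11 - 1, the graph is a forest and contains no cycle.

No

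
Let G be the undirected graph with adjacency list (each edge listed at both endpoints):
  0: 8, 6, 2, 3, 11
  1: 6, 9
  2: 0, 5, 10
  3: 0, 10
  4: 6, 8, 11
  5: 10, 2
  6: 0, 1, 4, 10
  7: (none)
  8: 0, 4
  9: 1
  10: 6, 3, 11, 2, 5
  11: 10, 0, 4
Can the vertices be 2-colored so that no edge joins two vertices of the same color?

10-5-2-10 is an odd cycle (length 3), and a bipartite graph can contain only even cycles.

No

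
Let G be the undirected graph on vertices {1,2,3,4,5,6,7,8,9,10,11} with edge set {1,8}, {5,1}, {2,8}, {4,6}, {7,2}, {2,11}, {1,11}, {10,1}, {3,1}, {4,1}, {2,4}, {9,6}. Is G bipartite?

Color {3, 4, 5, 7, 8, 9, 10, 11} black and {1, 2, 6} white. No edge joins two same-colored vertices, so the graph is bipartite.

Yes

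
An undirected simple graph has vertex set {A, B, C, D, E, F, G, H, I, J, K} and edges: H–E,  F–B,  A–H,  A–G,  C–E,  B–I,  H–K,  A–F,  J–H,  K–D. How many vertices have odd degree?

Degrees: A:3, B:2, C:1, D:1, E:2, F:2, G:1, H:4, I:1, J:1, K:2
Odd-degree vertices: A, C, D, G, I, J.

6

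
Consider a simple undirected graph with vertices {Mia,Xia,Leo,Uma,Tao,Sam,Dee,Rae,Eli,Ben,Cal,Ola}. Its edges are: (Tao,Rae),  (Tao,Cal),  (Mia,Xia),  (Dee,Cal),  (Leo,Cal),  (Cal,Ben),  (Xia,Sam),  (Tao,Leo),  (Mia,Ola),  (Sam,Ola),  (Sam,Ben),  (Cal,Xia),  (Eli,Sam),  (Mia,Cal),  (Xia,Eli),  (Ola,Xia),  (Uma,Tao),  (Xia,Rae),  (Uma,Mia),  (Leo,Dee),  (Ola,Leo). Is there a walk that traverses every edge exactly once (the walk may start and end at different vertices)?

Degrees: Mia:4, Xia:6, Leo:4, Uma:2, Tao:4, Sam:4, Dee:2, Rae:2, Eli:2, Ben:2, Cal:6, Ola:4
Odd-degree vertices: none (0 total).
The non-isolated vertices are connected and exactly 0 have odd degree, so an Eulerian trail exists.

Yes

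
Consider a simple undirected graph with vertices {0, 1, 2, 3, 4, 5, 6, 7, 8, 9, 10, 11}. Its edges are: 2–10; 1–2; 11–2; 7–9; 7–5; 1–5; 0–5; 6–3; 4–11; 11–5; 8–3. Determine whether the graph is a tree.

No

|V| = 12, |E| = 11.
It is not connected, so it is not a tree.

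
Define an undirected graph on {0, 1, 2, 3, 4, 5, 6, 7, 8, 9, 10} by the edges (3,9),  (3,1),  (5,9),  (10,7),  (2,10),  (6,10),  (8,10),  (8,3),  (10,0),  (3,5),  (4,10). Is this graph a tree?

|V| = 11, |E| = 11.
A tree on 11 vertices has exactly 10 edges; this graph has 11, so it contains a cycle and is not a tree.

No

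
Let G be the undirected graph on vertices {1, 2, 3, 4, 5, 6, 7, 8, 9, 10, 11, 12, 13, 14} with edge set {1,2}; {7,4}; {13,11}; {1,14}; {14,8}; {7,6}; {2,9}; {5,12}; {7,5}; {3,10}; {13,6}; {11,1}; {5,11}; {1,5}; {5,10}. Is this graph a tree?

No

The graph has 14 vertices and 15 edges.
A tree on 14 vertices has exactly 13 edges; this graph has 15, so it contains a cycle and is not a tree.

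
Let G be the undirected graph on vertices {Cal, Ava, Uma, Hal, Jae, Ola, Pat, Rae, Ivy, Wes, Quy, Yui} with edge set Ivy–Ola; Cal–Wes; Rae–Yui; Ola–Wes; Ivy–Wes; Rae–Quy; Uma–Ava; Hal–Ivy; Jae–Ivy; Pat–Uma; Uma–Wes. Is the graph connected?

No

Component: {Rae, Quy, Yui}
Component: {Cal, Ava, Uma, Hal, Jae, Ola, Pat, Ivy, Wes}
No edge joins these 2 groups, so the graph is disconnected.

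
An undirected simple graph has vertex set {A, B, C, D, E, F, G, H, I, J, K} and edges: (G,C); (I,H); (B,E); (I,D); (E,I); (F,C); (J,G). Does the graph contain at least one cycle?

|V| = 11, |E| = 7, number of components = 4.
Since 7 = 11 - 4, the graph is a forest and contains no cycle.

No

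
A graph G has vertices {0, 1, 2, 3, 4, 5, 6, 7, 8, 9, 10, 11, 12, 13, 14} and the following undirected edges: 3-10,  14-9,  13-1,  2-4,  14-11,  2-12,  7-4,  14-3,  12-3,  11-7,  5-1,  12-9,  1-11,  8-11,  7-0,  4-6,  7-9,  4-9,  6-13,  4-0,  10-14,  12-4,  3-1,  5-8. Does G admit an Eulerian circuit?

Yes

Degrees: 0:2, 1:4, 2:2, 3:4, 4:6, 5:2, 6:2, 7:4, 8:2, 9:4, 10:2, 11:4, 12:4, 13:2, 14:4
All degrees are even and the non-isolated vertices are connected — an Eulerian circuit exists.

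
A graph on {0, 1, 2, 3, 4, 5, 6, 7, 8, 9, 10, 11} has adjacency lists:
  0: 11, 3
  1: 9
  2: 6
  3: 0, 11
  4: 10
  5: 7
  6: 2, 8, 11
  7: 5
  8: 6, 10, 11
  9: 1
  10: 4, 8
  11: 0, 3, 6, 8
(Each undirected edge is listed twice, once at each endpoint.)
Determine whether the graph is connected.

Component: {1, 9}
Component: {5, 7}
Component: {0, 2, 3, 4, 6, 8, 10, 11}
No edge joins these 3 groups, so the graph is disconnected.

No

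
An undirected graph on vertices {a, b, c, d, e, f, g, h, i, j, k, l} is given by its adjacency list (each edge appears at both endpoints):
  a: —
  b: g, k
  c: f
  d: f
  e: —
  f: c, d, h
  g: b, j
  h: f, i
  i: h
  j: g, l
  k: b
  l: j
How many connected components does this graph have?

4

Component: {a}
Component: {e}
Component: {b, g, j, k, l}
Component: {c, d, f, h, i}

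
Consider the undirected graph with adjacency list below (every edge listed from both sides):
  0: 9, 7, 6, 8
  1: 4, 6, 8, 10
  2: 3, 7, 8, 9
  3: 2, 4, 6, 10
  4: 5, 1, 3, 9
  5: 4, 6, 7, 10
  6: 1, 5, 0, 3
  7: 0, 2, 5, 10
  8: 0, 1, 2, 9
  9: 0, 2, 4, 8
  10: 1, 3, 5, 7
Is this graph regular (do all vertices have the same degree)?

Yes

Degrees: 0:4, 1:4, 2:4, 3:4, 4:4, 5:4, 6:4, 7:4, 8:4, 9:4, 10:4
All degrees equal 4; the graph is regular.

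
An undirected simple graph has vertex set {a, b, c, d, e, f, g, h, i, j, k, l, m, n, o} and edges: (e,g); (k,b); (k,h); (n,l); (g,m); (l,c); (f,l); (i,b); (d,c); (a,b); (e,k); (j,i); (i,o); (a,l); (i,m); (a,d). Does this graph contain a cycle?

Yes

The graph has 15 vertices, 16 edges, and 1 connected component.
Since 16 > 15 - 1, a cycle must exist; for instance b-i-m-g-e-k-b.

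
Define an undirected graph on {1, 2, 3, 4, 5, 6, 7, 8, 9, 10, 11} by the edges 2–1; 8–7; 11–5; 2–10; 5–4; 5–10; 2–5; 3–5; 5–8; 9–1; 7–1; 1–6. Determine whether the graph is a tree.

No

The graph has 11 vertices and 12 edges.
Connected but with 12 > 10 edges, so it has a cycle and is not a tree.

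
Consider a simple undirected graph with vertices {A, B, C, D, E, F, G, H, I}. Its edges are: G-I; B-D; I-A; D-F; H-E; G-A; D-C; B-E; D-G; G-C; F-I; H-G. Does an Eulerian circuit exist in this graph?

No

Degrees: A:2, B:2, C:2, D:4, E:2, F:2, G:5, H:2, I:3
G, I have odd degree; an Eulerian circuit needs every degree to be even, so none exists.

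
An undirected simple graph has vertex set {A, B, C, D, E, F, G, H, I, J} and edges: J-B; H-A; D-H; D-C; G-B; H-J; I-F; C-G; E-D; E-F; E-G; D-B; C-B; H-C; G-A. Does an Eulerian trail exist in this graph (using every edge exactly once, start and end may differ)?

Degrees: A:2, B:4, C:4, D:4, E:3, F:2, G:4, H:4, I:1, J:2
Odd-degree vertices: E, I (2 total).
The non-isolated vertices are connected and exactly 2 have odd degree, so an Eulerian trail exists (from E to I).

Yes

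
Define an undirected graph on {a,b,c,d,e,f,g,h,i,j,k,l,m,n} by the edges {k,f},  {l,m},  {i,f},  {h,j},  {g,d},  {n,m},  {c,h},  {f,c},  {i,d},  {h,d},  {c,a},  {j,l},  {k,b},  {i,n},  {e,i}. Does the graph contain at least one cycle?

Yes

The graph has 14 vertices, 15 edges, and 1 connected component.
One cycle is c-f-i-n-m-l-j-h-c.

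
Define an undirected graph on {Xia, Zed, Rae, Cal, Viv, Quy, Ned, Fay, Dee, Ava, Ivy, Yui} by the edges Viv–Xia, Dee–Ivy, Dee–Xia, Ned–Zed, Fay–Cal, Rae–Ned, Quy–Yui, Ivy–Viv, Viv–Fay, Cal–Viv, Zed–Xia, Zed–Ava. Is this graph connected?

Component: {Quy, Yui}
Component: {Xia, Zed, Rae, Cal, Viv, Ned, Fay, Dee, Ava, Ivy}
There are 2 separate components, so the graph is not connected.

No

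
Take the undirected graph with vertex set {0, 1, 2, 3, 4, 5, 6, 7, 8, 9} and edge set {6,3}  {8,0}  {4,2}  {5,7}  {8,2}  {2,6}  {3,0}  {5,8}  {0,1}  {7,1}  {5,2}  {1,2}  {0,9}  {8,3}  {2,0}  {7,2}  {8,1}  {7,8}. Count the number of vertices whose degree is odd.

Degrees: 0:5, 1:4, 2:7, 3:3, 4:1, 5:3, 6:2, 7:4, 8:6, 9:1
Odd-degree vertices: 0, 2, 3, 4, 5, 9.

6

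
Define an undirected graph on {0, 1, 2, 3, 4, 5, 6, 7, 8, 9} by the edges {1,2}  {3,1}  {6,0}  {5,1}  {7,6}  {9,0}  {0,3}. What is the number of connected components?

Component: {4}
Component: {8}
Component: {0, 1, 2, 3, 5, 6, 7, 9}

3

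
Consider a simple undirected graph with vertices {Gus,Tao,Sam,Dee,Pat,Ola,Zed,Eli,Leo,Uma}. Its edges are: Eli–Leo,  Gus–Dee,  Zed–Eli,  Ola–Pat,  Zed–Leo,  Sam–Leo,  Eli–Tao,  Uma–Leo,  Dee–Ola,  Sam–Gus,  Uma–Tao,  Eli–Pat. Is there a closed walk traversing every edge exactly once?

Degrees: Gus:2, Tao:2, Sam:2, Dee:2, Pat:2, Ola:2, Zed:2, Eli:4, Leo:4, Uma:2
Every vertex has even degree and the edges form a single connected piece, so an Eulerian circuit exists.

Yes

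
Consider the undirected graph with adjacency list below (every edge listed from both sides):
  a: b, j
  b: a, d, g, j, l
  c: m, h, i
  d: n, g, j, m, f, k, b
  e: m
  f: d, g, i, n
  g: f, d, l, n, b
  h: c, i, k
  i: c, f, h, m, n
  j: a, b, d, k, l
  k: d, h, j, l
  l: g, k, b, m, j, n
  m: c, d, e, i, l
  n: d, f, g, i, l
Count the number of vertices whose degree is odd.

Degrees: a:2, b:5, c:3, d:7, e:1, f:4, g:5, h:3, i:5, j:5, k:4, l:6, m:5, n:5
Odd-degree vertices: b, c, d, e, g, h, i, j, m, n.

10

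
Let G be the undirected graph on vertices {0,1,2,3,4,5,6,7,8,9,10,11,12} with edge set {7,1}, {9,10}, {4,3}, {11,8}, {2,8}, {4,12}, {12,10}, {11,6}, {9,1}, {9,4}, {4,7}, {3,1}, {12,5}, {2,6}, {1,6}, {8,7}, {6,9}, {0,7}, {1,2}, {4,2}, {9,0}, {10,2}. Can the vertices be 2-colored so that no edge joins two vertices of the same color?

No

6-1-9-6 is an odd cycle (length 3), and a bipartite graph can contain only even cycles.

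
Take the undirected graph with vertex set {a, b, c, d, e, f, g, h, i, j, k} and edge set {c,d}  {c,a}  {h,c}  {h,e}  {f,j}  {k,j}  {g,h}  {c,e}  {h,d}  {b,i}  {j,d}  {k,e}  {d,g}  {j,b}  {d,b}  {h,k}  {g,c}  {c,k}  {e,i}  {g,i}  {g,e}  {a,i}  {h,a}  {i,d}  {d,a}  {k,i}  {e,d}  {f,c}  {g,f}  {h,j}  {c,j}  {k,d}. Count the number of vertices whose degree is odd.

4

Degrees: a:4, b:3, c:8, d:9, e:6, f:3, g:6, h:7, i:6, j:6, k:6
Odd-degree vertices: b, d, f, h.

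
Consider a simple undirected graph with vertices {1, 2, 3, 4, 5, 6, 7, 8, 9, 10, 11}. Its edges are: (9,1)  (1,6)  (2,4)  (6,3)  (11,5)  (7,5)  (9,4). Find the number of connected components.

4

Component: {8}
Component: {10}
Component: {5, 7, 11}
Component: {1, 2, 3, 4, 6, 9}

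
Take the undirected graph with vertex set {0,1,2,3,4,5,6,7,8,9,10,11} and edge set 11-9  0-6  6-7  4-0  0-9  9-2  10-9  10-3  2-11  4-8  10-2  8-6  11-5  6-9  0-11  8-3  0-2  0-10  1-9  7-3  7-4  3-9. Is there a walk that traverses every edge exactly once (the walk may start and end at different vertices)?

No

Degrees: 0:6, 1:1, 2:4, 3:4, 4:3, 5:1, 6:4, 7:3, 8:3, 9:7, 10:4, 11:4
Odd-degree vertices: 1, 4, 5, 7, 8, 9 (6 total).
An Eulerian trail requires 0 or 2 odd-degree vertices; here there are 6.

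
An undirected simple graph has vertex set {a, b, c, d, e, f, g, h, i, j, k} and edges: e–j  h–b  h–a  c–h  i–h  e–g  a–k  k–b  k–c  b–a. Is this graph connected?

No

Component: {d}
Component: {f}
Component: {e, g, j}
Component: {a, b, c, h, i, k}
There are 4 separate components, so the graph is not connected.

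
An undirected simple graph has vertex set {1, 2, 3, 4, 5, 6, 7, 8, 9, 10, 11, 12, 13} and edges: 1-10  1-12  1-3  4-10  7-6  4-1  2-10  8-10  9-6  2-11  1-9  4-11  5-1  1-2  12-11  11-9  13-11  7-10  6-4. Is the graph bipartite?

No

The cycle 10-1-2-10 has length 3, which is odd, so the graph is not bipartite.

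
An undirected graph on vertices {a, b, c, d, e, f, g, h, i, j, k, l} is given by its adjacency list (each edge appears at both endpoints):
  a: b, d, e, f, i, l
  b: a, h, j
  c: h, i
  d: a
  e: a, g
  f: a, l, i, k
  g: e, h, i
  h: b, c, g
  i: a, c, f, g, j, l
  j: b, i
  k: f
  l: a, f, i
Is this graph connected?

Yes

A breadth-first search from a visits a, l, d, e, f, i, b, g, k, j, c, h — all 12 vertices — so the graph is connected.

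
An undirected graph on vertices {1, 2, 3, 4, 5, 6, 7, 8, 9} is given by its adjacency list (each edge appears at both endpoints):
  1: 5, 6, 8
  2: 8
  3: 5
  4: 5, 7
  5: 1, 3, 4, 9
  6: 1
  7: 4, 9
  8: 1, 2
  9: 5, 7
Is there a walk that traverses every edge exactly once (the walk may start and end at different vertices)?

Degrees: 1:3, 2:1, 3:1, 4:2, 5:4, 6:1, 7:2, 8:2, 9:2
Odd-degree vertices: 1, 2, 3, 6 (4 total).
With 4 odd-degree vertices (more than two), no single trail can use every edge.

No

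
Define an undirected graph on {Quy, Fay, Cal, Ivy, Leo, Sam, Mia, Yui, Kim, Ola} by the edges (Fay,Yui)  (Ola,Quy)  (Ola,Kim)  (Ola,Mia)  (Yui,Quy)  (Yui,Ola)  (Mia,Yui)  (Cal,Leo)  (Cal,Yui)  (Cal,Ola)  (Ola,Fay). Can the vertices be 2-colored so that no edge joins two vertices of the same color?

The cycle Quy-Yui-Ola-Quy has length 3, which is odd, so the graph is not bipartite.

No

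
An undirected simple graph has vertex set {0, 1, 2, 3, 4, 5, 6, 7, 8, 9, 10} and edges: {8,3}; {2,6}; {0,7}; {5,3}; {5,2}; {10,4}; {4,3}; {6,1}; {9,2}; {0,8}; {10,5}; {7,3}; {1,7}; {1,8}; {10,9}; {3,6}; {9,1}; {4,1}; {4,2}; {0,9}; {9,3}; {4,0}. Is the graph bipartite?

Yes

Color {4, 5, 6, 7, 8, 9} black and {0, 1, 2, 3, 10} white. No edge joins two same-colored vertices, so the graph is bipartite.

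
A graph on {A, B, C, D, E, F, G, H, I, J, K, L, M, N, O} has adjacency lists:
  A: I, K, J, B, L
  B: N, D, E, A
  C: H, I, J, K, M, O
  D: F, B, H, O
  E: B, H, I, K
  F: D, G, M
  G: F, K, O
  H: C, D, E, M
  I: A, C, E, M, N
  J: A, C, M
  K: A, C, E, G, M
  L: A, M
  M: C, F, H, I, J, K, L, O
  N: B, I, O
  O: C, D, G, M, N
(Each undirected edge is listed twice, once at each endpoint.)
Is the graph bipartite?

No

C-M-O-C is an odd cycle (length 3), and a bipartite graph can contain only even cycles.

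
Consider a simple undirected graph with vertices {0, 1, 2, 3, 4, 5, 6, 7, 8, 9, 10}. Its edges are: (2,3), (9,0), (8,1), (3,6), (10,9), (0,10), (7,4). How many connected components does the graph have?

5

Component: {5}
Component: {1, 8}
Component: {4, 7}
Component: {0, 9, 10}
Component: {2, 3, 6}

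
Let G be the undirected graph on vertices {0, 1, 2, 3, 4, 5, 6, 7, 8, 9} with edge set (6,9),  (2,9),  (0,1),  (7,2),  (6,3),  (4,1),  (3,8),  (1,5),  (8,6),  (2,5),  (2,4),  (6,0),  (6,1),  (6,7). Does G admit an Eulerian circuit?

Degrees: 0:2, 1:4, 2:4, 3:2, 4:2, 5:2, 6:6, 7:2, 8:2, 9:2
Every vertex has even degree and the edges form a single connected piece, so an Eulerian circuit exists.

Yes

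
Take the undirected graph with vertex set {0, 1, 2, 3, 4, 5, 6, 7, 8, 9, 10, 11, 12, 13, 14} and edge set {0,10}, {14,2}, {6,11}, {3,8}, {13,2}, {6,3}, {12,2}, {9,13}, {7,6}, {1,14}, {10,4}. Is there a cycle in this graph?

|V| = 15, |E| = 11, number of components = 4.
Since 11 = 15 - 4, the graph is a forest and contains no cycle.

No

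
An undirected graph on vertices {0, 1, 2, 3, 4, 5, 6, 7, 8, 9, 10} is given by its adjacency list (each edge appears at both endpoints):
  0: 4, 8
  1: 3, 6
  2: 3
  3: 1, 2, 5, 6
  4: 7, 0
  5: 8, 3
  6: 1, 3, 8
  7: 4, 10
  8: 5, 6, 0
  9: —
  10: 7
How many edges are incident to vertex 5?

Neighbors of 5: 3, 8.

2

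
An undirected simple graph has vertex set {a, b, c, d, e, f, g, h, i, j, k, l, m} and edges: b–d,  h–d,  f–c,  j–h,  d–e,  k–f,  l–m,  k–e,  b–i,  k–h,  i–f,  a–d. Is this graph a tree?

No

|V| = 13, |E| = 12.
It is not connected, so it is not a tree.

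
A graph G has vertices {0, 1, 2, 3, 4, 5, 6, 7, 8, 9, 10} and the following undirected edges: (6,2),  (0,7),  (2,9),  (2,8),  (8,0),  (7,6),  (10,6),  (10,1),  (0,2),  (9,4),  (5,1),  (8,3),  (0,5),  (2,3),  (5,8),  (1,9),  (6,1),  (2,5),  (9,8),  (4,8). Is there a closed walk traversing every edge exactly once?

Yes

Degrees: 0:4, 1:4, 2:6, 3:2, 4:2, 5:4, 6:4, 7:2, 8:6, 9:4, 10:2
All degrees are even and the non-isolated vertices are connected — an Eulerian circuit exists.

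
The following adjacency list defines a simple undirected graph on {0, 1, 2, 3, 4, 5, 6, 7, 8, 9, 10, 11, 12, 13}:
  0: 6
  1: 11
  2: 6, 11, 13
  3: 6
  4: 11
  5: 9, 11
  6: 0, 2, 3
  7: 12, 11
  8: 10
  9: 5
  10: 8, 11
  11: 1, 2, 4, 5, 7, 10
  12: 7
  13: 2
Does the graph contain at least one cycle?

|V| = 14, |E| = 13, number of components = 1.
A forest on 14 vertices with 1 component has exactly 13 edges, which matches — so no cycle.

No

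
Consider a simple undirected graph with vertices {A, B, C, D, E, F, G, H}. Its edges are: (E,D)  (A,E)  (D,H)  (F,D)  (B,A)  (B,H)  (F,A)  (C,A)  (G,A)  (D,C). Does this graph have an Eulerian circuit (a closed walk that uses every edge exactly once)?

No

Degrees: A:5, B:2, C:2, D:4, E:2, F:2, G:1, H:2
Vertices with odd degree: A, G. An Eulerian circuit requires all degrees even.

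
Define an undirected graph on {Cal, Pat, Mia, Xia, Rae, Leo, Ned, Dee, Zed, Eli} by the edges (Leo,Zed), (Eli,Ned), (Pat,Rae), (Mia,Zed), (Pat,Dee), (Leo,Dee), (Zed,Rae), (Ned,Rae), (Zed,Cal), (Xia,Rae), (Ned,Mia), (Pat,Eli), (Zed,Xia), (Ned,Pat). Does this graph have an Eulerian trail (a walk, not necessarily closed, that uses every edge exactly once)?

Yes

Degrees: Cal:1, Pat:4, Mia:2, Xia:2, Rae:4, Leo:2, Ned:4, Dee:2, Zed:5, Eli:2
Odd-degree vertices: Cal, Zed (2 total).
With 2 odd-degree vertices and all edges in one connected piece, an Eulerian trail exists (from Cal to Zed).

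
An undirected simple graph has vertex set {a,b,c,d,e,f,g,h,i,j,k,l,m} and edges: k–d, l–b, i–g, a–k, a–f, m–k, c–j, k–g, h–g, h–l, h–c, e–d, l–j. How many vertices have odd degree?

8

Degrees: a:2, b:1, c:2, d:2, e:1, f:1, g:3, h:3, i:1, j:2, k:4, l:3, m:1
Odd-degree vertices: b, e, f, g, h, i, l, m.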